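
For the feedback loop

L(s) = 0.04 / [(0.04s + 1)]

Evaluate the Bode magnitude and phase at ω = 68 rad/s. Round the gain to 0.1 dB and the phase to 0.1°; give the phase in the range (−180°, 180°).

-37.2 dB, -69.8°

At ω = 68 rad/s:
pole (1 + j68·0.04) = 1 + j2.72 → |·| ≈ 2.898, ∠ ≈ 69.81°
|L| = 0.04 · 1 / (2.898) ≈ 0.013803
Gain = 20 log₁₀(0.013803) ≈ -37.20 dB
∠L = (0°) − (69.81°) = -69.81°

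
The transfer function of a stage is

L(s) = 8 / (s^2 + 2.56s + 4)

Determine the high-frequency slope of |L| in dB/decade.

-40 dB/decade

Each pole contributes −20 dB/decade at high frequency; each zero contributes +20 dB/decade.
Net: 0 zero(s) − 2 pole(s) → -40 dB/decade.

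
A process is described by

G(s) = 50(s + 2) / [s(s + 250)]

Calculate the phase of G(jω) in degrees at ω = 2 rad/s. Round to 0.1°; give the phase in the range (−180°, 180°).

-45.5°

At s = jω = j2:
zero (s+2): 2 + j2 → |·| = √(2²+2²) = √8 ≈ 2.8284, ∠ = arctan(2/2) ≈ 45.00°
pole (s+250): 250 + j2 → |·| = √(250²+2²) = √62504 ≈ 250.01, ∠ = arctan(2/250) ≈ 0.46°
pole at origin: |s| = 2, ∠ = 90.00° (in denominator)
∠G = 45.00° − 90.46° = -45.46°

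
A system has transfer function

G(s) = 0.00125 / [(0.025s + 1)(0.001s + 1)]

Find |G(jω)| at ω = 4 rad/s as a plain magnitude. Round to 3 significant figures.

0.00124

At ω = 4 rad/s:
pole (1 + j4·0.025) = 1 + j0.1 → |·| ≈ 1.005, ∠ ≈ 5.71°
pole (1 + j4·0.001) = 1 + j0.004 → |·| ≈ 1, ∠ ≈ 0.23°
|G| = 0.00125 · 1 / (1.005 · 1) ≈ 0.0012438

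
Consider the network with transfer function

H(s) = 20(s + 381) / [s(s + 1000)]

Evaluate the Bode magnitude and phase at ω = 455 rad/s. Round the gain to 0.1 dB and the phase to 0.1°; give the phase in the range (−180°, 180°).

-32.5 dB, -64.4°

At s = jω = j455:
zero (s+381): 381 + j455 → |·| = √(381²+455²) = √352186 ≈ 593.45, ∠ = arctan(455/381) ≈ 50.06°
pole (s+1000): 1000 + j455 → |·| = √(1000²+455²) = √1207025 ≈ 1098.6, ∠ = arctan(455/1000) ≈ 24.47°
pole at origin: |s| = 455, ∠ = 90.00° (in denominator)
|H| = 20 · 593.45 / 4.9986e+05 ≈ 0.023745
Gain = 20 log₁₀(0.023745) ≈ -32.49 dB
∠H = 50.06° − 114.47° = -64.41°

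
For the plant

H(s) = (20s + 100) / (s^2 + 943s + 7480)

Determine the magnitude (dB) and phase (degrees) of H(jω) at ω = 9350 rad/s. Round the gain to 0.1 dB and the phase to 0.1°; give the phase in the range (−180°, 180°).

Substitute s = j9350:
Numerator: 20(j9350) + 100 = 100 + j187000
Denominator: (j9350)^2 + 943(j9350) + 7480 = -87415020 + j8817050
|N| = √(100² + 187000²) ≈ 1.87e+05, ∠N ≈ 89.97°
|D| = √(87415020² + 8817050²) ≈ 8.7859e+07, ∠D ≈ 174.24°
|H| = 1.87e+05 / 8.7859e+07 ≈ 0.0021284
Gain = 20 log₁₀(0.0021284) ≈ -53.44 dB
∠H = 89.97° − 174.24° = -84.27°

-53.4 dB, -84.3°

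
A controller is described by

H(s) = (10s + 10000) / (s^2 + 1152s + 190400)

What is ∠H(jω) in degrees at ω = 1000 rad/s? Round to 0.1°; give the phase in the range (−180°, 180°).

Substitute s = j1000:
Numerator: 10(j1000) + 10000 = 10000 + j10000
Denominator: (j1000)^2 + 1152(j1000) + 190400 = -809600 + j1152000
|N| = √(10000² + 10000²) ≈ 14142, ∠N ≈ 45.00°
|D| = √(809600² + 1152000²) ≈ 1.408e+06, ∠D ≈ 125.10°
∠H = 45.00° − 125.10° = -80.10°

-80.1°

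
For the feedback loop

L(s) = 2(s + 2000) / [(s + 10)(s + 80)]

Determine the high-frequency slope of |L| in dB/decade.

-20 dB/decade

Each pole contributes −20 dB/decade at high frequency; each zero contributes +20 dB/decade.
Net: 1 zero(s) − 2 pole(s) → -20 dB/decade.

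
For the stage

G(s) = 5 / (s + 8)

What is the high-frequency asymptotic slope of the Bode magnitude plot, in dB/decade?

Each pole contributes −20 dB/decade at high frequency; each zero contributes +20 dB/decade.
Net: 0 zero(s) − 1 pole(s) → -20 dB/decade.

-20 dB/decade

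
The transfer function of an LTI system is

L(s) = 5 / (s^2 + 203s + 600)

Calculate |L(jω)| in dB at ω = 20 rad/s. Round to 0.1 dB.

Substitute s = j20:
Numerator: 5 = 5 + j0
Denominator: (j20)^2 + 203(j20) + 600 = 200 + j4060
|N| = √(5² + 0²) ≈ 5, ∠N ≈ 0.00°
|D| = √(200² + 4060²) ≈ 4064.9, ∠D ≈ 87.18°
|L| = 5 / 4064.9 ≈ 0.00123
Gain = 20 log₁₀(0.00123) ≈ -58.20 dB

-58.2 dB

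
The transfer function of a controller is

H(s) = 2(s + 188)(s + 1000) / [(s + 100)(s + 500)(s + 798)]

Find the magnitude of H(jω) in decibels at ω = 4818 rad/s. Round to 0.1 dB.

At s = jω = j4818:
zero (s+188): 188 + j4818 → |·| = √(188²+4818²) = √23248468 ≈ 4821.7, ∠ = arctan(4818/188) ≈ 87.77°
zero (s+1000): 1000 + j4818 → |·| = √(1000²+4818²) = √24213124 ≈ 4920.7, ∠ = arctan(4818/1000) ≈ 78.27°
pole (s+100): 100 + j4818 → |·| = √(100²+4818²) = √23223124 ≈ 4819, ∠ = arctan(4818/100) ≈ 88.81°
pole (s+500): 500 + j4818 → |·| = √(500²+4818²) = √23463124 ≈ 4843.9, ∠ = arctan(4818/500) ≈ 84.08°
pole (s+798): 798 + j4818 → |·| = √(798²+4818²) = √23849928 ≈ 4883.6, ∠ = arctan(4818/798) ≈ 80.60°
|H| = 2 · 2.3726e+07 / 1.14e+11 ≈ 0.00041625
Gain = 20 log₁₀(0.00041625) ≈ -67.61 dB

-67.6 dB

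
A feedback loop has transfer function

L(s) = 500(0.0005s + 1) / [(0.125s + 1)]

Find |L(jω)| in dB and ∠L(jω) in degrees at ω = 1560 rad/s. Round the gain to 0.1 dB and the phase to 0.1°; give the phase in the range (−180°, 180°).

10.2 dB, -51.8°

At ω = 1560 rad/s:
zero (1 + j1560·0.0005) = 1 + j0.78 → |·| ≈ 1.2682, ∠ ≈ 37.95°
pole (1 + j1560·0.125) = 1 + j195 → |·| ≈ 195, ∠ ≈ 89.71°
|L| = 500 · 1.2682 / (195) ≈ 3.2518
Gain = 20 log₁₀(3.2518) ≈ 10.24 dB
∠L = (37.95°) − (89.71°) = -51.76°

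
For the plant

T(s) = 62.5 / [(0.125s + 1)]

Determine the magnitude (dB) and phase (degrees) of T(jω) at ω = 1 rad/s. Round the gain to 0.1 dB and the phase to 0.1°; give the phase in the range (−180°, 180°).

35.9 dB, -7.1°

At ω = 1 rad/s:
pole (1 + j1·0.125) = 1 + j0.125 → |·| ≈ 1.0078, ∠ ≈ 7.13°
|T| = 62.5 · 1 / (1.0078) ≈ 62.016
Gain = 20 log₁₀(62.016) ≈ 35.85 dB
∠T = (0°) − (7.13°) = -7.13°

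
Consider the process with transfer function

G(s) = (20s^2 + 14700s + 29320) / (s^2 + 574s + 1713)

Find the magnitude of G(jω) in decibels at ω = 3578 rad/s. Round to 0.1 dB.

26.1 dB

Substitute s = j3578:
Numerator: 20(j3578)^2 + 14700(j3578) + 29320 = -256012360 + j52596600
Denominator: (j3578)^2 + 574(j3578) + 1713 = -12800371 + j2053772
|N| = √(256012360² + 52596600²) ≈ 2.6136e+08, ∠N ≈ 168.39°
|D| = √(12800371² + 2053772²) ≈ 1.2964e+07, ∠D ≈ 170.88°
|G| = 2.6136e+08 / 1.2964e+07 ≈ 20.16
Gain = 20 log₁₀(20.16) ≈ 26.09 dB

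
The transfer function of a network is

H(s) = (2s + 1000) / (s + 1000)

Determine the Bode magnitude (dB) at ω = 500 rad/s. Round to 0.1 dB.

2.0 dB

Substitute s = j500:
Numerator: 2(j500) + 1000 = 1000 + j1000
Denominator: (j500) + 1000 = 1000 + j500
|N| = √(1000² + 1000²) ≈ 1414.2, ∠N ≈ 45.00°
|D| = √(1000² + 500²) ≈ 1118, ∠D ≈ 26.57°
|H| = 1414.2 / 1118 ≈ 1.2649
Gain = 20 log₁₀(1.2649) ≈ 2.04 dB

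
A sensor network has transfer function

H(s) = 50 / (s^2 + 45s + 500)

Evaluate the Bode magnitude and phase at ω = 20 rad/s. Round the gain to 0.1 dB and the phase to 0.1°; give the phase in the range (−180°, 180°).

Substitute s = j20:
Numerator: 50 = 50 + j0
Denominator: (j20)^2 + 45(j20) + 500 = 100 + j900
|N| = √(50² + 0²) ≈ 50, ∠N ≈ 0.00°
|D| = √(100² + 900²) ≈ 905.54, ∠D ≈ 83.66°
|H| = 50 / 905.54 ≈ 0.055216
Gain = 20 log₁₀(0.055216) ≈ -25.16 dB
∠H = 0.00° − 83.66° = -83.66°

-25.2 dB, -83.7°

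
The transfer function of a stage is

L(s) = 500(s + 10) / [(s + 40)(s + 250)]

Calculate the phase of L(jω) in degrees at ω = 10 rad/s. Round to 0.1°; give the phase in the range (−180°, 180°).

28.7°

At s = jω = j10:
zero (s+10): 10 + j10 → |·| = √(10²+10²) = √200 ≈ 14.142, ∠ = arctan(10/10) ≈ 45.00°
pole (s+40): 40 + j10 → |·| = √(40²+10²) = √1700 ≈ 41.231, ∠ = arctan(10/40) ≈ 14.04°
pole (s+250): 250 + j10 → |·| = √(250²+10²) = √62600 ≈ 250.2, ∠ = arctan(10/250) ≈ 2.29°
∠L = 45.00° − 16.33° = 28.67°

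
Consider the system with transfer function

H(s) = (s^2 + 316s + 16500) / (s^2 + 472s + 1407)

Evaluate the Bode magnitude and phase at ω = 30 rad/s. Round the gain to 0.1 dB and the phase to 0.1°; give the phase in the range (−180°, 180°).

2.2 dB, -56.7°

Substitute s = j30:
Numerator: (j30)^2 + 316(j30) + 16500 = 15600 + j9480
Denominator: (j30)^2 + 472(j30) + 1407 = 507 + j14160
|N| = √(15600² + 9480²) ≈ 18255, ∠N ≈ 31.29°
|D| = √(507² + 14160²) ≈ 14169, ∠D ≈ 87.95°
|H| = 18255 / 14169 ≈ 1.2884
Gain = 20 log₁₀(1.2884) ≈ 2.20 dB
∠H = 31.29° − 87.95° = -56.66°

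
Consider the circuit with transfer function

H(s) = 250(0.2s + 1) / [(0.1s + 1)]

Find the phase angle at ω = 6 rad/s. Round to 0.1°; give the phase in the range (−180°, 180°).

At ω = 6 rad/s:
zero (1 + j6·0.2) = 1 + j1.2 → |·| ≈ 1.562, ∠ ≈ 50.19°
pole (1 + j6·0.1) = 1 + j0.6 → |·| ≈ 1.1662, ∠ ≈ 30.96°
∠H = (50.19°) − (30.96°) = 19.23°

19.2°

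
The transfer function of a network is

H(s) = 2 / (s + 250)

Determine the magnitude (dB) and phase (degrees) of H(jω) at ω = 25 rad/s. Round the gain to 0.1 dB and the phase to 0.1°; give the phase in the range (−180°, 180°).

At s = jω = j25:
pole (s+250): 250 + j25 → |·| = √(250²+25²) = √63125 ≈ 251.25, ∠ = arctan(25/250) ≈ 5.71°
|H| = 2 / 251.25 ≈ 0.0079602
Gain = 20 log₁₀(0.0079602) ≈ -41.98 dB
∠H = 0.00° − 5.71° = -5.71°

-42.0 dB, -5.7°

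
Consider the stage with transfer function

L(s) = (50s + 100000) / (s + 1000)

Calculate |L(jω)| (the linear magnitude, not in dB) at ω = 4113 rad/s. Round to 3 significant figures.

54.0

Substitute s = j4113:
Numerator: 50(j4113) + 100000 = 100000 + j205650
Denominator: (j4113) + 1000 = 1000 + j4113
|N| = √(100000² + 205650²) ≈ 2.2867e+05, ∠N ≈ 64.07°
|D| = √(1000² + 4113²) ≈ 4232.8, ∠D ≈ 76.33°
|L| = 2.2867e+05 / 4232.8 ≈ 54.023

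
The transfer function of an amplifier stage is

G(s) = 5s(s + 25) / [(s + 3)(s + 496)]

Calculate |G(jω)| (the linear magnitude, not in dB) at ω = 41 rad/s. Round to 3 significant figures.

At s = jω = j41:
zero (s+25): 25 + j41 → |·| = √(25²+41²) = √2306 ≈ 48.021, ∠ = arctan(41/25) ≈ 58.63°
zero at origin: s = j41 → |·| = 41, ∠ = 90.00°
pole (s+3): 3 + j41 → |·| = √(3²+41²) = √1690 ≈ 41.11, ∠ = arctan(41/3) ≈ 85.82°
pole (s+496): 496 + j41 → |·| = √(496²+41²) = √247697 ≈ 497.69, ∠ = arctan(41/496) ≈ 4.73°
|G| = 5 · 1968.9 / 20460 ≈ 0.48116

0.481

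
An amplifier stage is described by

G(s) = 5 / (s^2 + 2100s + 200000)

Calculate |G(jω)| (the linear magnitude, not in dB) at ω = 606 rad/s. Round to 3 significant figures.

3.90e-06

Substitute s = j606:
Numerator: 5 = 5 + j0
Denominator: (j606)^2 + 2100(j606) + 200000 = -167236 + j1272600
|N| = √(5² + 0²) ≈ 5, ∠N ≈ 0.00°
|D| = √(167236² + 1272600²) ≈ 1.2835e+06, ∠D ≈ 97.49°
|G| = 5 / 1.2835e+06 ≈ 3.8956e-06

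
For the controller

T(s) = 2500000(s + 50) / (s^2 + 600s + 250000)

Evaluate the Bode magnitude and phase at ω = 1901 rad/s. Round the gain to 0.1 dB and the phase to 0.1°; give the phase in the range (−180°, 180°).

At s = jω = j1901:
zero (s+50): 50 + j1901 → |·| = √(50²+1901²) = √3616301 ≈ 1901.7, ∠ = arctan(1901/50) ≈ 88.49°
quadratic: (j1901)² + 600·j1901 + 250000 = -3363801 + j1140600 → |·| ≈ 3.5519e+06, ∠ ≈ 161.27°
|T| = 2500000 · 1901.7 / 3.5519e+06 ≈ 1338.5
Gain = 20 log₁₀(1338.5) ≈ 62.53 dB
∠T = 88.49° − 161.27° = -72.78°

62.5 dB, -72.8°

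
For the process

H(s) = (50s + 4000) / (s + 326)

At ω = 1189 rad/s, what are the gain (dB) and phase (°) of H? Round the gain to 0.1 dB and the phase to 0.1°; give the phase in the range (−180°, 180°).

Substitute s = j1189:
Numerator: 50(j1189) + 4000 = 4000 + j59450
Denominator: (j1189) + 326 = 326 + j1189
|N| = √(4000² + 59450²) ≈ 59584, ∠N ≈ 86.15°
|D| = √(326² + 1189²) ≈ 1232.9, ∠D ≈ 74.67°
|H| = 59584 / 1232.9 ≈ 48.328
Gain = 20 log₁₀(48.328) ≈ 33.68 dB
∠H = 86.15° − 74.67° = 11.48°

33.7 dB, 11.5°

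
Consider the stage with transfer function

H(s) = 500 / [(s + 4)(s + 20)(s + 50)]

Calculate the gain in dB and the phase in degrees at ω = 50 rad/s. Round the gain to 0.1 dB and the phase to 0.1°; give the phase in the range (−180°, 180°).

-51.6 dB, 161.4°

At s = jω = j50:
pole (s+4): 4 + j50 → |·| = √(4²+50²) = √2516 ≈ 50.16, ∠ = arctan(50/4) ≈ 85.43°
pole (s+20): 20 + j50 → |·| = √(20²+50²) = √2900 ≈ 53.852, ∠ = arctan(50/20) ≈ 68.20°
pole (s+50): 50 + j50 → |·| = √(50²+50²) = √5000 ≈ 70.711, ∠ = arctan(50/50) ≈ 45.00°
|H| = 500 / 1.9101e+05 ≈ 0.0026177
Gain = 20 log₁₀(0.0026177) ≈ -51.64 dB
∠H = 0.00° − 198.63° = -198.63° ≡ 161.37° (principal value)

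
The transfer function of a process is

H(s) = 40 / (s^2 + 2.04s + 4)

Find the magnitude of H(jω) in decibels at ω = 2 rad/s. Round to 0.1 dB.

At s = jω = j2:
quadratic: (j2)² + 2.04·j2 + 4 = 0 + j4.08 → |·| ≈ 4.08, ∠ ≈ 90.00°
|H| = 40 / 4.08 ≈ 9.8039
Gain = 20 log₁₀(9.8039) ≈ 19.83 dB

19.8 dB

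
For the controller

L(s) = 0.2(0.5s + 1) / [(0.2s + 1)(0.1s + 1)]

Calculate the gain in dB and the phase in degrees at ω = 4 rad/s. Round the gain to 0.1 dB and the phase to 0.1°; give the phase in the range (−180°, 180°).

At ω = 4 rad/s:
zero (1 + j4·0.5) = 1 + j2 → |·| ≈ 2.2361, ∠ ≈ 63.43°
pole (1 + j4·0.2) = 1 + j0.8 → |·| ≈ 1.2806, ∠ ≈ 38.66°
pole (1 + j4·0.1) = 1 + j0.4 → |·| ≈ 1.077, ∠ ≈ 21.80°
|L| = 0.2 · 2.2361 / (1.2806 · 1.077) ≈ 0.32426
Gain = 20 log₁₀(0.32426) ≈ -9.78 dB
∠L = (63.43°) − (38.66° + 21.80°) = 2.97°

-9.8 dB, 3.0°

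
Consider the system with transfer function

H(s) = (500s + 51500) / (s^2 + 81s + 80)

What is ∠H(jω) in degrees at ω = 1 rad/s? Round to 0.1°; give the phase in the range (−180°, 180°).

Substitute s = j1:
Numerator: 500(j1) + 51500 = 51500 + j500
Denominator: (j1)^2 + 81(j1) + 80 = 79 + j81
|N| = √(51500² + 500²) ≈ 51502, ∠N ≈ 0.56°
|D| = √(79² + 81²) ≈ 113.15, ∠D ≈ 45.72°
∠H = 0.56° − 45.72° = -45.16°

-45.2°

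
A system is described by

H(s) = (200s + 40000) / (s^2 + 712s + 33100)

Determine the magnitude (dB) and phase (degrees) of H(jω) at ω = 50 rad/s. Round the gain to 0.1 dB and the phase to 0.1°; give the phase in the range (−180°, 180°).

Substitute s = j50:
Numerator: 200(j50) + 40000 = 40000 + j10000
Denominator: (j50)^2 + 712(j50) + 33100 = 30600 + j35600
|N| = √(40000² + 10000²) ≈ 41231, ∠N ≈ 14.04°
|D| = √(30600² + 35600²) ≈ 46944, ∠D ≈ 49.32°
|H| = 41231 / 46944 ≈ 0.8783
Gain = 20 log₁₀(0.8783) ≈ -1.13 dB
∠H = 14.04° − 49.32° = -35.28°

-1.1 dB, -35.3°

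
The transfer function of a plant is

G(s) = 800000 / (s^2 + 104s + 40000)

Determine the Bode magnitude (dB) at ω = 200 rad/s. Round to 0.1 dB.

31.7 dB

At s = jω = j200:
quadratic: (j200)² + 104·j200 + 40000 = 0 + j20800 → |·| ≈ 20800, ∠ ≈ 90.00°
|G| = 800000 / 20800 ≈ 38.462
Gain = 20 log₁₀(38.462) ≈ 31.70 dB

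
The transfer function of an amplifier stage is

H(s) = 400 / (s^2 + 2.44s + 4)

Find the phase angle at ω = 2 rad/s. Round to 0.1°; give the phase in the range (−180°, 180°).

At s = jω = j2:
quadratic: (j2)² + 2.44·j2 + 4 = 0 + j4.88 → |·| ≈ 4.88, ∠ ≈ 90.00°
∠H = 0.00° − 90.00° = -90.00°

-90.0°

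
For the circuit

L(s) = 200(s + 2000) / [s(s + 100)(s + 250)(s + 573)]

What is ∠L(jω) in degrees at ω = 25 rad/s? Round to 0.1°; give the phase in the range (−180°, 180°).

At s = jω = j25:
zero (s+2000): 2000 + j25 → |·| = √(2000²+25²) = √4000625 ≈ 2000.2, ∠ = arctan(25/2000) ≈ 0.72°
pole (s+100): 100 + j25 → |·| = √(100²+25²) = √10625 ≈ 103.08, ∠ = arctan(25/100) ≈ 14.04°
pole (s+250): 250 + j25 → |·| = √(250²+25²) = √63125 ≈ 251.25, ∠ = arctan(25/250) ≈ 5.71°
pole (s+573): 573 + j25 → |·| = √(573²+25²) = √328954 ≈ 573.55, ∠ = arctan(25/573) ≈ 2.50°
pole at origin: |s| = 25, ∠ = 90.00° (in denominator)
∠L = 0.72° − 112.25° = -111.53°

-111.5°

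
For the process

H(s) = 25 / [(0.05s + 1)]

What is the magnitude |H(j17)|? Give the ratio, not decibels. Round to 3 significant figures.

19.0

At ω = 17 rad/s:
pole (1 + j17·0.05) = 1 + j0.85 → |·| ≈ 1.3124, ∠ ≈ 40.36°
|H| = 25 · 1 / (1.3124) ≈ 19.049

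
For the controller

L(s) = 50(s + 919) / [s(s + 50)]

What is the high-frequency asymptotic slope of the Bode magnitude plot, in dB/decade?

-20 dB/decade

Each pole contributes −20 dB/decade at high frequency; each zero contributes +20 dB/decade.
Net: 1 zero(s) − 2 pole(s) → -20 dB/decade.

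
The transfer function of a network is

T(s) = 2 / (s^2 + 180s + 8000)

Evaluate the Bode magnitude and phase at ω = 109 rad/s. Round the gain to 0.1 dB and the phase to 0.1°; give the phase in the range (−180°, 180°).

Substitute s = j109:
Numerator: 2 = 2 + j0
Denominator: (j109)^2 + 180(j109) + 8000 = -3881 + j19620
|N| = √(2² + 0²) ≈ 2, ∠N ≈ 0.00°
|D| = √(3881² + 19620²) ≈ 20000, ∠D ≈ 101.19°
|T| = 2 / 20000 ≈ 0.0001
Gain = 20 log₁₀(0.0001) ≈ -80.00 dB
∠T = 0.00° − 101.19° = -101.19°

-80.0 dB, -101.2°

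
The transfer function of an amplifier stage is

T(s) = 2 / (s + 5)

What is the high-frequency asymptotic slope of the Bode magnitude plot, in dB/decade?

-20 dB/decade

Each pole contributes −20 dB/decade at high frequency; each zero contributes +20 dB/decade.
Net: 0 zero(s) − 1 pole(s) → -20 dB/decade.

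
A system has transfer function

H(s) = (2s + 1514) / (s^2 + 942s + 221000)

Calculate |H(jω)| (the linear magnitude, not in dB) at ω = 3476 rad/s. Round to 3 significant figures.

Substitute s = j3476:
Numerator: 2(j3476) + 1514 = 1514 + j6952
Denominator: (j3476)^2 + 942(j3476) + 221000 = -11861576 + j3274392
|N| = √(1514² + 6952²) ≈ 7114.9, ∠N ≈ 77.71°
|D| = √(11861576² + 3274392²) ≈ 1.2305e+07, ∠D ≈ 164.57°
|H| = 7114.9 / 1.2305e+07 ≈ 0.00057821

0.000578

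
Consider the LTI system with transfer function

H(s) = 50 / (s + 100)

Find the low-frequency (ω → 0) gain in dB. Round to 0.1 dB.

-6.0 dB

H(0) = 50 / (100) = 0.5
20 log₁₀(0.5) ≈ -6.02 dB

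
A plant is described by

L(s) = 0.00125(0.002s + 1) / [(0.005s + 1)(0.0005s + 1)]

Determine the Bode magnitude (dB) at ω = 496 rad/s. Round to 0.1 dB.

-63.9 dB

At ω = 496 rad/s:
zero (1 + j496·0.002) = 1 + j0.992 → |·| ≈ 1.4086, ∠ ≈ 44.77°
pole (1 + j496·0.005) = 1 + j2.48 → |·| ≈ 2.674, ∠ ≈ 68.04°
pole (1 + j496·0.0005) = 1 + j0.248 → |·| ≈ 1.0303, ∠ ≈ 13.93°
|L| = 0.00125 · 1.4086 / (2.674 · 1.0303) ≈ 0.00063911
Gain = 20 log₁₀(0.00063911) ≈ -63.89 dB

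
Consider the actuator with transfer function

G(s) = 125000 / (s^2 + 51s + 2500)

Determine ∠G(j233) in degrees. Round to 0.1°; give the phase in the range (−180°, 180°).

-167.1°

At s = jω = j233:
quadratic: (j233)² + 51·j233 + 2500 = -51789 + j11883 → |·| ≈ 53135, ∠ ≈ 167.08°
∠G = 0.00° − 167.08° = -167.08°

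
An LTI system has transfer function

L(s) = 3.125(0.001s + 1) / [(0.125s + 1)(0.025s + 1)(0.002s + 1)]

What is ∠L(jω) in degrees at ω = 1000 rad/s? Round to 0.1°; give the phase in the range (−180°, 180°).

164.3°

At ω = 1000 rad/s:
zero (1 + j1000·0.001) = 1 + j1 → |·| ≈ 1.4142, ∠ ≈ 45.00°
pole (1 + j1000·0.125) = 1 + j125 → |·| ≈ 125, ∠ ≈ 89.54°
pole (1 + j1000·0.025) = 1 + j25 → |·| ≈ 25.02, ∠ ≈ 87.71°
pole (1 + j1000·0.002) = 1 + j2 → |·| ≈ 2.2361, ∠ ≈ 63.43°
∠L = (45.00°) − (89.54° + 87.71° + 63.43°) = -195.68° ≡ 164.32° (principal value)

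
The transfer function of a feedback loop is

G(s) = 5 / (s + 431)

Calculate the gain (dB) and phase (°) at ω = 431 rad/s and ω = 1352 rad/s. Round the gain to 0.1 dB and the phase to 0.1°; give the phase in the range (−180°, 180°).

At s = jω = j431:
pole (s+431): 431 + j431 → |·| = √(431²+431²) = √371522 ≈ 609.53, ∠ = arctan(431/431) ≈ 45.00°
|G| = 5 / 609.53 ≈ 0.008203
Gain = 20 log₁₀(0.008203) ≈ -41.72 dB
∠G = 0.00° − 45.00° = -45.00°

At s = jω = j1352:
pole (s+431): 431 + j1352 → |·| = √(431²+1352²) = √2013665 ≈ 1419, ∠ = arctan(1352/431) ≈ 72.32°
|G| = 5 / 1419 ≈ 0.0035236
Gain = 20 log₁₀(0.0035236) ≈ -49.06 dB
∠G = 0.00° − 72.32° = -72.32°

ω = 431: -41.7 dB, -45.0°; ω = 1352: -49.1 dB, -72.3°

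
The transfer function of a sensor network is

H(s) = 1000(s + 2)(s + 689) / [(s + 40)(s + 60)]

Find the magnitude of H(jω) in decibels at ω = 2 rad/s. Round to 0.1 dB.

58.2 dB

At s = jω = j2:
zero (s+2): 2 + j2 → |·| = √(2²+2²) = √8 ≈ 2.8284, ∠ = arctan(2/2) ≈ 45.00°
zero (s+689): 689 + j2 → |·| = √(689²+2²) = √474725 ≈ 689, ∠ = arctan(2/689) ≈ 0.17°
pole (s+40): 40 + j2 → |·| = √(40²+2²) = √1604 ≈ 40.05, ∠ = arctan(2/40) ≈ 2.86°
pole (s+60): 60 + j2 → |·| = √(60²+2²) = √3604 ≈ 60.033, ∠ = arctan(2/60) ≈ 1.91°
|H| = 1000 · 1948.8 / 2404.3 ≈ 810.55
Gain = 20 log₁₀(810.55) ≈ 58.18 dB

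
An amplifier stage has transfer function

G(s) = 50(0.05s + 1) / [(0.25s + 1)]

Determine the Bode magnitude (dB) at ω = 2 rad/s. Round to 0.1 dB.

33.1 dB

At ω = 2 rad/s:
zero (1 + j2·0.05) = 1 + j0.1 → |·| ≈ 1.005, ∠ ≈ 5.71°
pole (1 + j2·0.25) = 1 + j0.5 → |·| ≈ 1.118, ∠ ≈ 26.57°
|G| = 50 · 1.005 / (1.118) ≈ 44.946
Gain = 20 log₁₀(44.946) ≈ 33.05 dB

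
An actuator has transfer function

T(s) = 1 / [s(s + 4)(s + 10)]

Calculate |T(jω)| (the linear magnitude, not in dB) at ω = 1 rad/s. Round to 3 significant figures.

0.0241

At s = jω = j1:
pole (s+4): 4 + j1 → |·| = √(4²+1²) = √17 ≈ 4.1231, ∠ = arctan(1/4) ≈ 14.04°
pole (s+10): 10 + j1 → |·| = √(10²+1²) = √101 ≈ 10.05, ∠ = arctan(1/10) ≈ 5.71°
pole at origin: |s| = 1, ∠ = 90.00° (in denominator)
|T| = 1 / 41.437 ≈ 0.024133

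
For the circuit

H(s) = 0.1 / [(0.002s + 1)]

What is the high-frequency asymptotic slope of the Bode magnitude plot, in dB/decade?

Each pole contributes −20 dB/decade at high frequency; each zero contributes +20 dB/decade.
Net: 0 zero(s) − 1 pole(s) → -20 dB/decade.

-20 dB/decade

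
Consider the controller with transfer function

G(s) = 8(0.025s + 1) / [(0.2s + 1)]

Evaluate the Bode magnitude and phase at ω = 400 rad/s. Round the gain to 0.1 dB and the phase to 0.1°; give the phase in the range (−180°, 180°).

At ω = 400 rad/s:
zero (1 + j400·0.025) = 1 + j10 → |·| ≈ 10.05, ∠ ≈ 84.29°
pole (1 + j400·0.2) = 1 + j80 → |·| ≈ 80.006, ∠ ≈ 89.28°
|G| = 8 · 10.05 / (80.006) ≈ 1.0049
Gain = 20 log₁₀(1.0049) ≈ 0.04 dB
∠G = (84.29°) − (89.28°) = -4.99°

0.0 dB, -5.0°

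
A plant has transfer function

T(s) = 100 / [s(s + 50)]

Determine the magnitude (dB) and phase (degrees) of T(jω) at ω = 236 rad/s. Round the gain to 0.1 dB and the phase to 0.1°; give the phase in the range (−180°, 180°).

-55.1 dB, -168.0°

At s = jω = j236:
pole (s+50): 50 + j236 → |·| = √(50²+236²) = √58196 ≈ 241.24, ∠ = arctan(236/50) ≈ 78.04°
pole at origin: |s| = 236, ∠ = 90.00° (in denominator)
|T| = 100 / 56933 ≈ 0.0017565
Gain = 20 log₁₀(0.0017565) ≈ -55.11 dB
∠T = 0.00° − 168.04° = -168.04°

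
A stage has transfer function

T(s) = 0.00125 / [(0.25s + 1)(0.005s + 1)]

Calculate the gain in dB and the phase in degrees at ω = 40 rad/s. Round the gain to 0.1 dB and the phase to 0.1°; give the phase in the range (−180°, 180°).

-78.3 dB, -95.6°

At ω = 40 rad/s:
pole (1 + j40·0.25) = 1 + j10 → |·| ≈ 10.05, ∠ ≈ 84.29°
pole (1 + j40·0.005) = 1 + j0.2 → |·| ≈ 1.0198, ∠ ≈ 11.31°
|T| = 0.00125 · 1 / (10.05 · 1.0198) ≈ 0.00012196
Gain = 20 log₁₀(0.00012196) ≈ -78.28 dB
∠T = (0°) − (84.29° + 11.31°) = -95.60°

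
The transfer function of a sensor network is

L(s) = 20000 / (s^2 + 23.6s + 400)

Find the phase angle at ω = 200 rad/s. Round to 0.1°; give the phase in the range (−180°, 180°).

At s = jω = j200:
quadratic: (j200)² + 23.6·j200 + 400 = -39600 + j4720 → |·| ≈ 39880, ∠ ≈ 173.20°
∠L = 0.00° − 173.20° = -173.20°

-173.2°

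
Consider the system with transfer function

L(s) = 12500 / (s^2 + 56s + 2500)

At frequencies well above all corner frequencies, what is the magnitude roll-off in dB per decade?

-40 dB/decade

Each pole contributes −20 dB/decade at high frequency; each zero contributes +20 dB/decade.
Net: 0 zero(s) − 2 pole(s) → -40 dB/decade.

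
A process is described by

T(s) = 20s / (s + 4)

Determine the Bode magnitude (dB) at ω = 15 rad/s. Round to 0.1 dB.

25.7 dB

At s = jω = j15:
zero at origin: s = j15 → |·| = 15, ∠ = 90.00°
pole (s+4): 4 + j15 → |·| = √(4²+15²) = √241 ≈ 15.524, ∠ = arctan(15/4) ≈ 75.07°
|T| = 20 · 15 / 15.524 ≈ 19.325
Gain = 20 log₁₀(19.325) ≈ 25.72 dB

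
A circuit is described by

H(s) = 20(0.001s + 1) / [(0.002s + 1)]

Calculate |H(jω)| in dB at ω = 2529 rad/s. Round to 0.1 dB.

20.5 dB

At ω = 2529 rad/s:
zero (1 + j2529·0.001) = 1 + j2.529 → |·| ≈ 2.7195, ∠ ≈ 68.43°
pole (1 + j2529·0.002) = 1 + j5.058 → |·| ≈ 5.1559, ∠ ≈ 78.82°
|H| = 20 · 2.7195 / (5.1559) ≈ 10.549
Gain = 20 log₁₀(10.549) ≈ 20.46 dB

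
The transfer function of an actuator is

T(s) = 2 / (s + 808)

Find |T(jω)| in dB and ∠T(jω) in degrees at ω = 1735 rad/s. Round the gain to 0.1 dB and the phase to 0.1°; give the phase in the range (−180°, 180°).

-59.6 dB, -65.0°

Substitute s = j1735:
Numerator: 2 = 2 + j0
Denominator: (j1735) + 808 = 808 + j1735
|N| = √(2² + 0²) ≈ 2, ∠N ≈ 0.00°
|D| = √(808² + 1735²) ≈ 1913.9, ∠D ≈ 65.03°
|T| = 2 / 1913.9 ≈ 0.001045
Gain = 20 log₁₀(0.001045) ≈ -59.62 dB
∠T = 0.00° − 65.03° = -65.03°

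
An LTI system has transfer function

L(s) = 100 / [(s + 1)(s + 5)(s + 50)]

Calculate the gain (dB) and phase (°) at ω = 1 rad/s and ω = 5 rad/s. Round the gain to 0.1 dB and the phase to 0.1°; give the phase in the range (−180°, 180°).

ω = 1: -11.1 dB, -57.5°; ω = 5: -25.2 dB, -129.4°

At s = jω = j1:
pole (s+1): 1 + j1 → |·| = √(1²+1²) = √2 ≈ 1.4142, ∠ = arctan(1/1) ≈ 45.00°
pole (s+5): 5 + j1 → |·| = √(5²+1²) = √26 ≈ 5.099, ∠ = arctan(1/5) ≈ 11.31°
pole (s+50): 50 + j1 → |·| = √(50²+1²) = √2501 ≈ 50.01, ∠ = arctan(1/50) ≈ 1.15°
|L| = 100 / 360.62 ≈ 0.2773
Gain = 20 log₁₀(0.2773) ≈ -11.14 dB
∠L = 0.00° − 57.46° = -57.46°

At s = jω = j5:
pole (s+1): 1 + j5 → |·| = √(1²+5²) = √26 ≈ 5.099, ∠ = arctan(5/1) ≈ 78.69°
pole (s+5): 5 + j5 → |·| = √(5²+5²) = √50 ≈ 7.0711, ∠ = arctan(5/5) ≈ 45.00°
pole (s+50): 50 + j5 → |·| = √(50²+5²) = √2525 ≈ 50.249, ∠ = arctan(5/50) ≈ 5.71°
|L| = 100 / 1811.8 ≈ 0.055194
Gain = 20 log₁₀(0.055194) ≈ -25.16 dB
∠L = 0.00° − 129.40° = -129.40°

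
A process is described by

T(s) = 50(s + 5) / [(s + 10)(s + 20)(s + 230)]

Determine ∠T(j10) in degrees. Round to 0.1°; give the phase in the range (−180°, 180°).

-10.6°

At s = jω = j10:
zero (s+5): 5 + j10 → |·| = √(5²+10²) = √125 ≈ 11.18, ∠ = arctan(10/5) ≈ 63.43°
pole (s+10): 10 + j10 → |·| = √(10²+10²) = √200 ≈ 14.142, ∠ = arctan(10/10) ≈ 45.00°
pole (s+20): 20 + j10 → |·| = √(20²+10²) = √500 ≈ 22.361, ∠ = arctan(10/20) ≈ 26.57°
pole (s+230): 230 + j10 → |·| = √(230²+10²) = √53000 ≈ 230.22, ∠ = arctan(10/230) ≈ 2.49°
∠T = 63.43° − 74.06° = -10.63°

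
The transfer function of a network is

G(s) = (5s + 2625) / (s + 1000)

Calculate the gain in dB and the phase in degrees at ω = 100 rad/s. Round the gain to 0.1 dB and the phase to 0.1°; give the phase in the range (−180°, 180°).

8.5 dB, 5.1°

Substitute s = j100:
Numerator: 5(j100) + 2625 = 2625 + j500
Denominator: (j100) + 1000 = 1000 + j100
|N| = √(2625² + 500²) ≈ 2672.2, ∠N ≈ 10.78°
|D| = √(1000² + 100²) ≈ 1005, ∠D ≈ 5.71°
|G| = 2672.2 / 1005 ≈ 2.6589
Gain = 20 log₁₀(2.6589) ≈ 8.49 dB
∠G = 10.78° − 5.71° = 5.07°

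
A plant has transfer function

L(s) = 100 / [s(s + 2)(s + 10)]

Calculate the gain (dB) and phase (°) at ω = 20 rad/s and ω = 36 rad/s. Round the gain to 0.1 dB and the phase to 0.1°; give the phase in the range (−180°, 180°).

At s = jω = j20:
pole (s+2): 2 + j20 → |·| = √(2²+20²) = √404 ≈ 20.1, ∠ = arctan(20/2) ≈ 84.29°
pole (s+10): 10 + j20 → |·| = √(10²+20²) = √500 ≈ 22.361, ∠ = arctan(20/10) ≈ 63.43°
pole at origin: |s| = 20, ∠ = 90.00° (in denominator)
|L| = 100 / 8989.1 ≈ 0.011125
Gain = 20 log₁₀(0.011125) ≈ -39.07 dB
∠L = 0.00° − 237.72° = -237.72° ≡ 122.28° (principal value)

At s = jω = j36:
pole (s+2): 2 + j36 → |·| = √(2²+36²) = √1300 ≈ 36.056, ∠ = arctan(36/2) ≈ 86.82°
pole (s+10): 10 + j36 → |·| = √(10²+36²) = √1396 ≈ 37.363, ∠ = arctan(36/10) ≈ 74.48°
pole at origin: |s| = 36, ∠ = 90.00° (in denominator)
|L| = 100 / 48498 ≈ 0.0020619
Gain = 20 log₁₀(0.0020619) ≈ -53.71 dB
∠L = 0.00° − 251.30° = -251.30° ≡ 108.70° (principal value)

ω = 20: -39.1 dB, 122.3°; ω = 36: -53.7 dB, 108.7°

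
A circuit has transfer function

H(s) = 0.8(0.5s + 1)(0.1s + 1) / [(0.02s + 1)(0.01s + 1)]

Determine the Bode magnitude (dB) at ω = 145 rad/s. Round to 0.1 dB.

At ω = 145 rad/s:
zero (1 + j145·0.5) = 1 + j72.5 → |·| ≈ 72.507, ∠ ≈ 89.21°
zero (1 + j145·0.1) = 1 + j14.5 → |·| ≈ 14.534, ∠ ≈ 86.05°
pole (1 + j145·0.02) = 1 + j2.9 → |·| ≈ 3.0676, ∠ ≈ 70.97°
pole (1 + j145·0.01) = 1 + j1.45 → |·| ≈ 1.7614, ∠ ≈ 55.41°
|H| = 0.8 · 72.507 · 14.534 / (3.0676 · 1.7614) ≈ 156.03
Gain = 20 log₁₀(156.03) ≈ 43.86 dB

43.9 dB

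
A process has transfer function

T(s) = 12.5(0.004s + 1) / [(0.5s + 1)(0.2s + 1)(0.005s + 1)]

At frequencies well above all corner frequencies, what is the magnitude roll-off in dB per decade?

Each pole contributes −20 dB/decade at high frequency; each zero contributes +20 dB/decade.
Net: 1 zero(s) − 3 pole(s) → -40 dB/decade.

-40 dB/decade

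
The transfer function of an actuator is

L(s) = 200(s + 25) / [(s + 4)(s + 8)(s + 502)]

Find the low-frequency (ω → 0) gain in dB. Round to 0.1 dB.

L(0) = 200·25 / (4·8·502) ≈ 0.31125
20 log₁₀(0.31125) ≈ -10.14 dB

-10.1 dB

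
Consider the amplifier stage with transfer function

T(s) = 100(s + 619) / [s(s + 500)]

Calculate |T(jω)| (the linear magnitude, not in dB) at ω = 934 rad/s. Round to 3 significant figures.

At s = jω = j934:
zero (s+619): 619 + j934 → |·| = √(619²+934²) = √1255517 ≈ 1120.5, ∠ = arctan(934/619) ≈ 56.47°
pole (s+500): 500 + j934 → |·| = √(500²+934²) = √1122356 ≈ 1059.4, ∠ = arctan(934/500) ≈ 61.84°
pole at origin: |s| = 934, ∠ = 90.00° (in denominator)
|T| = 100 · 1120.5 / 9.8948e+05 ≈ 0.11324

0.113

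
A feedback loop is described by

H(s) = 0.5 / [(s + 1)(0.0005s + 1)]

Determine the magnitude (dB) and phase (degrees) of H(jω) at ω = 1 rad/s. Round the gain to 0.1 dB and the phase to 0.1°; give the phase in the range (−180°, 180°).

-9.0 dB, -45.0°

At ω = 1 rad/s:
pole (1 + j1·1) = 1 + j1 → |·| ≈ 1.4142, ∠ ≈ 45.00°
pole (1 + j1·0.0005) = 1 + j0.0005 → |·| ≈ 1, ∠ ≈ 0.03°
|H| = 0.5 · 1 / (1.4142 · 1) ≈ 0.35356
Gain = 20 log₁₀(0.35356) ≈ -9.03 dB
∠H = (0°) − (45.00° + 0.03°) = -45.03°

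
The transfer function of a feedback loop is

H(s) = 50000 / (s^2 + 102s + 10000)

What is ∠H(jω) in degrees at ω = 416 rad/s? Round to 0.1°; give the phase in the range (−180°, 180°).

-165.4°

At s = jω = j416:
quadratic: (j416)² + 102·j416 + 10000 = -163056 + j42432 → |·| ≈ 1.6849e+05, ∠ ≈ 165.41°
∠H = 0.00° − 165.41° = -165.41°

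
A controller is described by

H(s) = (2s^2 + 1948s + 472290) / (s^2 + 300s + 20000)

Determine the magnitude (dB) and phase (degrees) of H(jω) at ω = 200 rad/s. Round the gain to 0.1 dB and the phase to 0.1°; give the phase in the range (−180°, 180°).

18.8 dB, -63.6°

Substitute s = j200:
Numerator: 2(j200)^2 + 1948(j200) + 472290 = 392290 + j389600
Denominator: (j200)^2 + 300(j200) + 20000 = -20000 + j60000
|N| = √(392290² + 389600²) ≈ 5.5288e+05, ∠N ≈ 44.80°
|D| = √(20000² + 60000²) ≈ 63246, ∠D ≈ 108.43°
|H| = 5.5288e+05 / 63246 ≈ 8.7417
Gain = 20 log₁₀(8.7417) ≈ 18.83 dB
∠H = 44.80° − 108.43° = -63.63°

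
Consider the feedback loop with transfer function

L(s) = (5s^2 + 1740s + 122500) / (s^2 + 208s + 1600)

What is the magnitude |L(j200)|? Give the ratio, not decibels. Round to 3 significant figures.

Substitute s = j200:
Numerator: 5(j200)^2 + 1740(j200) + 122500 = -77500 + j348000
Denominator: (j200)^2 + 208(j200) + 1600 = -38400 + j41600
|N| = √(77500² + 348000²) ≈ 3.5653e+05, ∠N ≈ 102.55°
|D| = √(38400² + 41600²) ≈ 56614, ∠D ≈ 132.71°
|L| = 3.5653e+05 / 56614 ≈ 6.2976

6.30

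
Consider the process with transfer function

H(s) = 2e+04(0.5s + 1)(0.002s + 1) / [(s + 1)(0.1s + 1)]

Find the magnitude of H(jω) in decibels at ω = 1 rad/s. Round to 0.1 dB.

83.9 dB

At ω = 1 rad/s:
zero (1 + j1·0.5) = 1 + j0.5 → |·| ≈ 1.118, ∠ ≈ 26.57°
zero (1 + j1·0.002) = 1 + j0.002 → |·| ≈ 1, ∠ ≈ 0.11°
pole (1 + j1·1) = 1 + j1 → |·| ≈ 1.4142, ∠ ≈ 45.00°
pole (1 + j1·0.1) = 1 + j0.1 → |·| ≈ 1.005, ∠ ≈ 5.71°
|H| = 2e+04 · 1.118 · 1 / (1.4142 · 1.005) ≈ 15732
Gain = 20 log₁₀(15732) ≈ 83.94 dB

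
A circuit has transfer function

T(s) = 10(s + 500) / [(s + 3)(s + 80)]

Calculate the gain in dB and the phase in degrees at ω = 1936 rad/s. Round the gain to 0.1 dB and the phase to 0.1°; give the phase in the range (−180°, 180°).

At s = jω = j1936:
zero (s+500): 500 + j1936 → |·| = √(500²+1936²) = √3998096 ≈ 1999.5, ∠ = arctan(1936/500) ≈ 75.52°
pole (s+3): 3 + j1936 → |·| = √(3²+1936²) = √3748105 ≈ 1936, ∠ = arctan(1936/3) ≈ 89.91°
pole (s+80): 80 + j1936 → |·| = √(80²+1936²) = √3754496 ≈ 1937.7, ∠ = arctan(1936/80) ≈ 87.63°
|T| = 10 · 1999.5 / 3.7514e+06 ≈ 0.00533
Gain = 20 log₁₀(0.00533) ≈ -45.47 dB
∠T = 75.52° − 177.54° = -102.02°

-45.5 dB, -102.0°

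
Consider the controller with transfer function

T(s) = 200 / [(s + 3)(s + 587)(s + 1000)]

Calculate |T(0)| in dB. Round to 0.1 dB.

T(0) = 200 / (3·587·1000) ≈ 0.00011357
20 log₁₀(0.00011357) ≈ -78.89 dB

-78.9 dB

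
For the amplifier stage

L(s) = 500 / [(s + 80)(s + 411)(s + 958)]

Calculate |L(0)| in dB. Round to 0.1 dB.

-96.0 dB

L(0) = 500 / (80·411·958) ≈ 1.5873e-05
20 log₁₀(1.5873e-05) ≈ -95.99 dB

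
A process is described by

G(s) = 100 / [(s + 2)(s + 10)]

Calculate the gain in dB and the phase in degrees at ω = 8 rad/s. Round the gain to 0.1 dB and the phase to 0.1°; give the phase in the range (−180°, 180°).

-0.5 dB, -114.6°

At s = jω = j8:
pole (s+2): 2 + j8 → |·| = √(2²+8²) = √68 ≈ 8.2462, ∠ = arctan(8/2) ≈ 75.96°
pole (s+10): 10 + j8 → |·| = √(10²+8²) = √164 ≈ 12.806, ∠ = arctan(8/10) ≈ 38.66°
|G| = 100 / 105.6 ≈ 0.94697
Gain = 20 log₁₀(0.94697) ≈ -0.47 dB
∠G = 0.00° − 114.62° = -114.62°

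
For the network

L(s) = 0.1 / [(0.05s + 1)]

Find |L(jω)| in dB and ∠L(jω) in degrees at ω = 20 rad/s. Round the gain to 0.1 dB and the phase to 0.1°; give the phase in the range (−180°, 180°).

At ω = 20 rad/s:
pole (1 + j20·0.05) = 1 + j1 → |·| ≈ 1.4142, ∠ ≈ 45.00°
|L| = 0.1 · 1 / (1.4142) ≈ 0.070711
Gain = 20 log₁₀(0.070711) ≈ -23.01 dB
∠L = (0°) − (45.00°) = -45.00°

-23.0 dB, -45.0°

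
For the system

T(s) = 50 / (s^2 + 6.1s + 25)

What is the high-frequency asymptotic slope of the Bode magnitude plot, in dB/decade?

Each pole contributes −20 dB/decade at high frequency; each zero contributes +20 dB/decade.
Net: 0 zero(s) − 2 pole(s) → -40 dB/decade.

-40 dB/decade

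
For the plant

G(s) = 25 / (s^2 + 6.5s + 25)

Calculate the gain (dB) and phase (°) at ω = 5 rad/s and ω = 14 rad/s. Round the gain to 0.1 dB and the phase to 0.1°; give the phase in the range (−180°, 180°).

At s = jω = j5:
quadratic: (j5)² + 6.5·j5 + 25 = 0 + j32.5 → |·| ≈ 32.5, ∠ ≈ 90.00°
|G| = 25 / 32.5 ≈ 0.76923
Gain = 20 log₁₀(0.76923) ≈ -2.28 dB
∠G = 0.00° − 90.00° = -90.00°

At s = jω = j14:
quadratic: (j14)² + 6.5·j14 + 25 = -171 + j91 → |·| ≈ 193.71, ∠ ≈ 151.98°
|G| = 25 / 193.71 ≈ 0.12906
Gain = 20 log₁₀(0.12906) ≈ -17.78 dB
∠G = 0.00° − 151.98° = -151.98°

ω = 5: -2.3 dB, -90.0°; ω = 14: -17.8 dB, -152.0°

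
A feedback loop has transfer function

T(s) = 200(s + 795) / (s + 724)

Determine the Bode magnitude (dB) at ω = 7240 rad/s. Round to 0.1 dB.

46.0 dB

At s = jω = j7240:
zero (s+795): 795 + j7240 → |·| = √(795²+7240²) = √53049625 ≈ 7283.5, ∠ = arctan(7240/795) ≈ 83.73°
pole (s+724): 724 + j7240 → |·| = √(724²+7240²) = √52941776 ≈ 7276.1, ∠ = arctan(7240/724) ≈ 84.29°
|T| = 200 · 7283.5 / 7276.1 ≈ 200.2
Gain = 20 log₁₀(200.2) ≈ 46.03 dB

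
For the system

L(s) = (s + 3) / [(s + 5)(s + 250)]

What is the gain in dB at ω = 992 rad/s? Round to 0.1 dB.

At s = jω = j992:
zero (s+3): 3 + j992 → |·| = √(3²+992²) = √984073 ≈ 992, ∠ = arctan(992/3) ≈ 89.83°
pole (s+5): 5 + j992 → |·| = √(5²+992²) = √984089 ≈ 992.01, ∠ = arctan(992/5) ≈ 89.71°
pole (s+250): 250 + j992 → |·| = √(250²+992²) = √1046564 ≈ 1023, ∠ = arctan(992/250) ≈ 75.86°
|L| = 1 · 992 / 1.0148e+06 ≈ 0.00097753
Gain = 20 log₁₀(0.00097753) ≈ -60.20 dB

-60.2 dB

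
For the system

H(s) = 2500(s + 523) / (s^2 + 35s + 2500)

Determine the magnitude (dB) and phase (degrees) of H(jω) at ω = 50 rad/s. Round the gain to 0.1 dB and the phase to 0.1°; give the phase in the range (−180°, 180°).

57.5 dB, -84.5°

At s = jω = j50:
zero (s+523): 523 + j50 → |·| = √(523²+50²) = √276029 ≈ 525.38, ∠ = arctan(50/523) ≈ 5.46°
quadratic: (j50)² + 35·j50 + 2500 = 0 + j1750 → |·| ≈ 1750, ∠ ≈ 90.00°
|H| = 2500 · 525.38 / 1750 ≈ 750.54
Gain = 20 log₁₀(750.54) ≈ 57.51 dB
∠H = 5.46° − 90.00° = -84.54°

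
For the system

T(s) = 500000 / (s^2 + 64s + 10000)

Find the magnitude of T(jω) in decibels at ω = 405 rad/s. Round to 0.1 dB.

10.1 dB

At s = jω = j405:
quadratic: (j405)² + 64·j405 + 10000 = -154025 + j25920 → |·| ≈ 1.5619e+05, ∠ ≈ 170.45°
|T| = 500000 / 1.5619e+05 ≈ 3.2012
Gain = 20 log₁₀(3.2012) ≈ 10.11 dB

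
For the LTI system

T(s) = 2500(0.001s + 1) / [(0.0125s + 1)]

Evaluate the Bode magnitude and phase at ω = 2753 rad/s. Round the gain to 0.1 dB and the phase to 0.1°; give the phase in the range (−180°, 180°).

46.6 dB, -18.3°

At ω = 2753 rad/s:
zero (1 + j2753·0.001) = 1 + j2.753 → |·| ≈ 2.929, ∠ ≈ 70.04°
pole (1 + j2753·0.0125) = 1 + j34.4125 → |·| ≈ 34.427, ∠ ≈ 88.34°
|T| = 2500 · 2.929 / (34.427) ≈ 212.7
Gain = 20 log₁₀(212.7) ≈ 46.56 dB
∠T = (70.04°) − (88.34°) = -18.30°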